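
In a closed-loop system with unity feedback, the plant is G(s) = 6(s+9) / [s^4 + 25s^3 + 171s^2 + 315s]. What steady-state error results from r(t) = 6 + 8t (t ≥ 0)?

Lowest-order denominator term is 315s, so the open loop has 1 pole at the origin → type 1 system. Treating each term separately:
  • 6: tracked with zero error.
  • 8t: e_ss = 8/K_v with K_v=6/35 → 140/3.
Total e_ss = 140/3.

140/3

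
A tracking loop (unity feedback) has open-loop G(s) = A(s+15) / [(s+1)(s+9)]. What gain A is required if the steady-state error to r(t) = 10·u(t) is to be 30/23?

4

The open loop has no poles at the origin → type 0 system.
K_p = lim_{s→0} G(s) = A·15 / (1·9) = (5/3)·A.
e_ss = 10/(1 + K_p) = 30/23 ⇒ 1 + (5/3)·A = 23/3 ⇒ A = 4.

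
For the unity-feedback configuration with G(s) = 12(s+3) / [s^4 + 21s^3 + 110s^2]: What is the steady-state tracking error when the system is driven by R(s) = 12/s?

0

Lowest-order denominator term is 110s^2, so the open loop has 2 poles at the origin → type 2 system.
A type-2 system has K_p = ∞, so it tracks a step input with zero steady-state error.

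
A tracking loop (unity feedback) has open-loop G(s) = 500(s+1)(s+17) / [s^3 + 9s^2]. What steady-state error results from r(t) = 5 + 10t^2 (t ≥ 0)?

9/425

Factoring s^2 from the denominator leaves a polynomial with constant term 9, so the system is type 2. Taking each input component in turn:
  • 5: tracked with zero error.
  • 10t^2: e_ss = 20/K_a with K_a=8500/9 → 9/425.
Total e_ss = 9/425.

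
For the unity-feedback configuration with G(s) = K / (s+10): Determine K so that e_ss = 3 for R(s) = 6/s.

10

System type = 0 (no poles at s=0).
K_p = lim_{s→0} G(s) = K / (10) = 0.1·K.
e_ss = 6/(1 + K_p) = 3 ⇒ 1 + 0.1·K = 2 ⇒ K = 10.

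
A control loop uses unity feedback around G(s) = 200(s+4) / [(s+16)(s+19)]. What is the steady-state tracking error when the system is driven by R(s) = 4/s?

76/69

No free integrators in G(s): this is a type 0 system.
K_p = lim_{s→0} G(s) = 200·4 / (16·19) = 50/19.
e_ss = 4/(1 + K_p) = 4/(69/19) = 76/69.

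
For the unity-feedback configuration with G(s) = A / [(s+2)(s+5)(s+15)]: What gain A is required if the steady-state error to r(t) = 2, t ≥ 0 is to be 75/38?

2

No free integrators in G(s): this is a type 0 system.
K_p = lim_{s→0} G(s) = A / (2·5·15) = (1/150)·A.
e_ss = 2/(1 + K_p) = 75/38 ⇒ 1 + (1/150)·A = 76/75 ⇒ A = 2.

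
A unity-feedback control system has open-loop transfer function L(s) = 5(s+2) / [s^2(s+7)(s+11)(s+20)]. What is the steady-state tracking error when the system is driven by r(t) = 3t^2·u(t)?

L(s) has two factors of s in the denominator, so the system is type 2.
K_a = lim_{s→0} s^2·L(s) = 5·2 / (7·11·20) = 1/154.
r(t) = 3t^2 gives R(s) = 6/s^3.
e_ss = 6/K_a = 6/(1/154) = 924.

924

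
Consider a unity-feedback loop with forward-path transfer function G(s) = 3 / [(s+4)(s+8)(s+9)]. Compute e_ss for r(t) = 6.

576/97

The open loop has no poles at the origin → type 0 system.
K_p = lim_{s→0} G(s) = 3 / (4·8·9) = 1/96.
e_ss = 6/(1 + K_p) = 6/(97/96) = 576/97.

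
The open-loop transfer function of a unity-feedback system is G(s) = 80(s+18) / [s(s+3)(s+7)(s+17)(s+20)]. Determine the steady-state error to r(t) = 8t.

One free integrator in G(s): this is a type 1 system.
K_v = lim_{s→0} s·G(s) = 80·18 / (3·7·17·20) = 24/119.
e_ss = 8/K_v = 8/(24/119) = 119/3.

119/3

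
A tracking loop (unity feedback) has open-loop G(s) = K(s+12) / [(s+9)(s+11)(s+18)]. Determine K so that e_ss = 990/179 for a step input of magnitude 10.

The open loop has no poles at the origin → type 0 system.
K_p = lim_{s→0} G(s) = K·12 / (9·11·18) = (2/297)·K.
e_ss = 10/(1 + K_p) = 990/179 ⇒ 1 + (2/297)·K = 179/99 ⇒ K = 120.

120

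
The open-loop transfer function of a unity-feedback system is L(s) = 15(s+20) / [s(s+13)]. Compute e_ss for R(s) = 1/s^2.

13/300

One free integrator in L(s): this is a type 1 system.
K_v = lim_{s→0} s·L(s) = 15·20 / (13) = 300/13.
e_ss = 1/K_v = 1/(300/13) = 13/300.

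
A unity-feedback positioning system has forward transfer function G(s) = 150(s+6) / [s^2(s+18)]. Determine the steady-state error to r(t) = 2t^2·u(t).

0.08

Two free integrators in G(s): this is a type 2 system.
K_a = lim_{s→0} s^2·G(s) = 150·6 / (18) = 50.
r(t) = 2t^2 gives R(s) = 4/s^3.
e_ss = 4/K_a = 4/50 = 0.08.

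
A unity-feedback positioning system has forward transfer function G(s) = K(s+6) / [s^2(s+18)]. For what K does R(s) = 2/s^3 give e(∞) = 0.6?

10

Two free integrators in G(s): this is a type 2 system.
K_a = lim_{s→0} s^2·G(s) = K·6 / (18) = (1/3)·K.
e_ss = 2/K_a = 0.6 ⇒ K_a = 10/3 ⇒ K = (10/3)/(1/3) = 10.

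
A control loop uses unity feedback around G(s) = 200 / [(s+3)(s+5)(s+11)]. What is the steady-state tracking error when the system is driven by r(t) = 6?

198/73

System type = 0 (no poles at s=0).
K_p = lim_{s→0} G(s) = 200 / (3·5·11) = 40/33.
e_ss = 6/(1 + K_p) = 6/(73/33) = 198/73.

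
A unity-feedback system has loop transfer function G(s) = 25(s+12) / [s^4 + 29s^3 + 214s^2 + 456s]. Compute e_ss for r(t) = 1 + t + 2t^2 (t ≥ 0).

Factoring s from the denominator leaves a polynomial with constant term 456, so the system is type 1. By superposition:
  • 1: tracked with zero error.
  • t: e_ss = 1/K_v with K_v=25/38 → 1.52.
  • 2t^2: a type-1 system cannot track it, e_ss → ∞.
The unbounded component dominates.

infinity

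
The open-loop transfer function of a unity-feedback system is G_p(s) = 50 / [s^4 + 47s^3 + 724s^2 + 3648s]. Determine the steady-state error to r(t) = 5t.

364.8

The denominator has no term below 3648s — 1 pole at s=0, type 1.
K_v = lim_{s→0} s·G_p(s) = 50 / 3648 = 25/1824.
e_ss = 5/K_v = 5/(25/1824) = 364.8.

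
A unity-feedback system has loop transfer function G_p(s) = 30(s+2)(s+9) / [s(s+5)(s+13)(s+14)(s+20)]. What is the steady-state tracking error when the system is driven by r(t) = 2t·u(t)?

System type = 1 (one pole at s=0).
K_v = lim_{s→0} s·G_p(s) = 30·2·9 / (5·13·14·20) = 27/910.
e_ss = 2/K_v = 2/(27/910) = 1820/27.

1820/27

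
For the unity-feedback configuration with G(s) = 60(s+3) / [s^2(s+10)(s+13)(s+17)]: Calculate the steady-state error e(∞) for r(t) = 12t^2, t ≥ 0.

System type = 2 (two poles at s=0).
K_a = lim_{s→0} s^2·G(s) = 60·3 / (10·13·17) = 18/221.
r(t) = 12t^2 gives R(s) = 24/s^3.
e_ss = 24/K_a = 24/(18/221) = 884/3.

884/3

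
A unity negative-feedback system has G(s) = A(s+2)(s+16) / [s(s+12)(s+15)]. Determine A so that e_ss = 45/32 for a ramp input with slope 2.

8

System type = 1 (one pole at s=0).
K_v = lim_{s→0} s·G(s) = A·2·16 / (12·15) = (8/45)·A.
e_ss = 2/K_v = 45/32 ⇒ K_v = 64/45 ⇒ A = (64/45)/(8/45) = 8.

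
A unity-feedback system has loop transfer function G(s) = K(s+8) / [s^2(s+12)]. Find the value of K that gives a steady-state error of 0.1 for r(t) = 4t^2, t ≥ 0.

120

System type = 2 (two poles at s=0).
K_a = lim_{s→0} s^2·G(s) = K·8 / (12) = (2/3)·K.
e_ss = 8/K_a = 0.1 ⇒ K_a = 80 ⇒ K = 80/(2/3) = 120.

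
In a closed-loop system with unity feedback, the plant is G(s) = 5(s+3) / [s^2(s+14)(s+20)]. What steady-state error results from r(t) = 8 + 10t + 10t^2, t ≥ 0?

Two free integrators in G(s): this is a type 2 system. By superposition:
  • 8: tracked with zero error.
  • 10t: tracked with zero error.
  • 10t^2: e_ss = 20/K_a with K_a=3/56 → 1120/3.
Total e_ss = 1120/3.

1120/3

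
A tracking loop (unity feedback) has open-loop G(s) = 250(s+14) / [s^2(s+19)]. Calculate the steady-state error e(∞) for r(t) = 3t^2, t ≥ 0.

Two free integrators in G(s): this is a type 2 system.
K_a = lim_{s→0} s^2·G(s) = 250·14 / (19) = 3500/19.
r(t) = 3t^2 gives R(s) = 6/s^3.
e_ss = 6/K_a = 6/(3500/19) = 57/1750.

57/1750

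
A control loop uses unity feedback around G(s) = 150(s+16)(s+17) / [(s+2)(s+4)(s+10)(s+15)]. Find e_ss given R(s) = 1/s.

1/35

The open loop has no poles at the origin → type 0 system.
K_p = lim_{s→0} G(s) = 150·16·17 / (2·4·10·15) = 34.
e_ss = 1/(1 + K_p) = 1/35.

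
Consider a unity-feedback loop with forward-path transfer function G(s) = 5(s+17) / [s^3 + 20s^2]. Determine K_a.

Factoring s^2 from the denominator leaves a polynomial with constant term 20, so the system is type 2.
K_a = lim_{s→0} s^2·G(s) = 5·17 / 20 = 4.25.

4.25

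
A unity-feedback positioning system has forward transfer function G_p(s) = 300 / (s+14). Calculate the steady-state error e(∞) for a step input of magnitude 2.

14/157

G_p(s) has no factors of s in the denominator, so the system is type 0.
K_p = lim_{s→0} G_p(s) = 300 / (14) = 150/7.
e_ss = 2/(1 + K_p) = 2/(157/7) = 14/157.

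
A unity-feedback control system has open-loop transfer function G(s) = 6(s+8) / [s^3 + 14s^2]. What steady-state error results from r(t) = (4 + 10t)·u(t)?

0

The denominator has no term below 14s^2 — 2 poles at s=0, type 2. By superposition:
  • 4: tracked with zero error.
  • 10t: tracked with zero error.
Total e_ss = 0.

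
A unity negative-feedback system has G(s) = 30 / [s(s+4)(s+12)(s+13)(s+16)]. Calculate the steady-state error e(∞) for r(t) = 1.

One free integrator in G(s): this is a type 1 system.
K_p = ∞ for a type-1 system; e_ss to a step is zero.

0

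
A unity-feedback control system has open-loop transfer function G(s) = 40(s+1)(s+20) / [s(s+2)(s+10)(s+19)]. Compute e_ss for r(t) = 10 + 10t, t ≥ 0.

System type = 1 (one pole at s=0). Treating each term separately:
  • 10: tracked with zero error.
  • 10t: e_ss = 10/K_v with K_v=40/19 → 4.75.
Total e_ss = 4.75.

4.75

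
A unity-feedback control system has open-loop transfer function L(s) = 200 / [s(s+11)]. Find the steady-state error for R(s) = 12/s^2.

One free integrator in L(s): this is a type 1 system.
K_v = lim_{s→0} s·L(s) = 200 / (11) = 200/11.
e_ss = 12/K_v = 12/(200/11) = 0.66.

0.66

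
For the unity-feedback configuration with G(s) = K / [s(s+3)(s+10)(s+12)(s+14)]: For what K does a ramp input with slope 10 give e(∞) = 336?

150

One free integrator in G(s): this is a type 1 system.
K_v = lim_{s→0} s·G(s) = K / (3·10·12·14) = (1/5040)·K.
e_ss = 10/K_v = 336 ⇒ K_v = 5/168 ⇒ K = (5/168)/(1/5040) = 150.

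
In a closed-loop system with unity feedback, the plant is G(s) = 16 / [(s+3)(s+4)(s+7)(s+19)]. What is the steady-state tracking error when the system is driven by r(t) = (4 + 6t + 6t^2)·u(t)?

G(s) has no factors of s in the denominator, so the system is type 0. By superposition:
  • 4: e_ss = 4/(1+K_p) with K_p=4/399 → 1596/403.
  • 6t: a type-0 system cannot track it, e_ss → ∞.
  • 6t^2: a type-0 system cannot track it, e_ss → ∞.
The unbounded component dominates.

infinity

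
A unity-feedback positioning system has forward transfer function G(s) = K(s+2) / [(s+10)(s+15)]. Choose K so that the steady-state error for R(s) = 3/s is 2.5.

G(s) has no factors of s in the denominator, so the system is type 0.
K_p = lim_{s→0} G(s) = K·2 / (10·15) = (1/75)·K.
e_ss = 3/(1 + K_p) = 2.5 ⇒ 1 + (1/75)·K = 1.2 ⇒ K = 15.

15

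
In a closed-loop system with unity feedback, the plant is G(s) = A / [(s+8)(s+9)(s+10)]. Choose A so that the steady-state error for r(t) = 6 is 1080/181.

4

G(s) has no factors of s in the denominator, so the system is type 0.
K_p = lim_{s→0} G(s) = A / (8·9·10) = (1/720)·A.
e_ss = 6/(1 + K_p) = 1080/181 ⇒ 1 + (1/720)·A = 181/180 ⇒ A = 4.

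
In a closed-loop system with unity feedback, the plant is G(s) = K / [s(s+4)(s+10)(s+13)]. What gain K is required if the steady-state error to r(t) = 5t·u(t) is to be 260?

10

System type = 1 (one pole at s=0).
K_v = lim_{s→0} s·G(s) = K / (4·10·13) = (1/520)·K.
e_ss = 5/K_v = 260 ⇒ K_v = 1/52 ⇒ K = (1/52)/(1/520) = 10.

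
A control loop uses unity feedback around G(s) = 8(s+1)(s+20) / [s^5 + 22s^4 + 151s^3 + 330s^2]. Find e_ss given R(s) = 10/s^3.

20.625

Factoring s^2 from the denominator leaves a polynomial with constant term 330, so the system is type 2.
K_a = lim_{s→0} s^2·G(s) = 8·1·20 / 330 = 16/33.
r(t) = 5t^2 gives R(s) = 10/s^3.
e_ss = 10/K_a = 10/(16/33) = 20.625.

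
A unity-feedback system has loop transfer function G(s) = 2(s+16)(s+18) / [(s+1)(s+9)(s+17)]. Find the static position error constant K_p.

64/17

G(s) has no factors of s in the denominator, so the system is type 0.
K_p = lim_{s→0} G(s) = 2·16·18 / (1·9·17) = 64/17.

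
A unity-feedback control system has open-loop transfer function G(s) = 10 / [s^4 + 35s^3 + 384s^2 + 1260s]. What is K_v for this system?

1/126

Factoring s from the denominator leaves a polynomial with constant term 1260, so the system is type 1.
K_v = lim_{s→0} s·G(s) = 10 / 1260 = 1/126.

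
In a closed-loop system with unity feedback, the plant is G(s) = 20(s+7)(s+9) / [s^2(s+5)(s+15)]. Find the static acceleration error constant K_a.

The open loop has two poles at the origin → type 2 system.
K_a = lim_{s→0} s^2·G(s) = 20·7·9 / (5·15) = 16.8.

16.8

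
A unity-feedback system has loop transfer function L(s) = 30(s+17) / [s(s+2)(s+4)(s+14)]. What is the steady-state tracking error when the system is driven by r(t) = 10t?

The open loop has one pole at the origin → type 1 system.
K_v = lim_{s→0} s·L(s) = 30·17 / (2·4·14) = 255/56.
e_ss = 10/K_v = 10/(255/56) = 112/51.

112/51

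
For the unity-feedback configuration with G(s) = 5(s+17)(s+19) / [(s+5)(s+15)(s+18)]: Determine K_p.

323/270

No free integrators in G(s): this is a type 0 system.
K_p = lim_{s→0} G(s) = 5·17·19 / (5·15·18) = 323/270.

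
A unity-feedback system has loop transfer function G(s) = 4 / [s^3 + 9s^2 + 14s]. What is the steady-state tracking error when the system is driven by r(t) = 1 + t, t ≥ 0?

3.5

Lowest-order denominator term is 14s, so the open loop has 1 pole at the origin → type 1 system. By superposition:
  • 1: tracked with zero error.
  • t: e_ss = 1/K_v with K_v=2/7 → 3.5.
Total e_ss = 3.5.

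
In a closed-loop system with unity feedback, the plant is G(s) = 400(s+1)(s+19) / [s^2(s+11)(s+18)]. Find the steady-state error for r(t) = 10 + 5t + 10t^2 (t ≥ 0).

The open loop has two poles at the origin → type 2 system. Treating each term separately:
  • 10: tracked with zero error.
  • 5t: tracked with zero error.
  • 10t^2: e_ss = 20/K_a with K_a=3800/99 → 99/190.
Total e_ss = 99/190.

99/190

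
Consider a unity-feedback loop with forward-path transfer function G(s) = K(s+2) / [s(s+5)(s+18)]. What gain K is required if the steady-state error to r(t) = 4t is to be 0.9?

200

G(s) has one factor of s in the denominator, so the system is type 1.
K_v = lim_{s→0} s·G(s) = K·2 / (5·18) = (1/45)·K.
e_ss = 4/K_v = 0.9 ⇒ K_v = 40/9 ⇒ K = (40/9)/(1/45) = 200.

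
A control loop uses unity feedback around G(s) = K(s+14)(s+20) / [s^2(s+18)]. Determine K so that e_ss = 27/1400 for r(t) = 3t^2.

G(s) has two factors of s in the denominator, so the system is type 2.
K_a = lim_{s→0} s^2·G(s) = K·14·20 / (18) = (140/9)·K.
e_ss = 6/K_a = 27/1400 ⇒ K_a = 2800/9 ⇒ K = (2800/9)/(140/9) = 20.

20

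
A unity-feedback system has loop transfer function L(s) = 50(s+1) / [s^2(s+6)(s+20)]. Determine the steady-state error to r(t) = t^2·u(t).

4.8

L(s) has two factors of s in the denominator, so the system is type 2.
K_a = lim_{s→0} s^2·L(s) = 50·1 / (6·20) = 5/12.
r(t) = t^2 gives R(s) = 2/s^3.
e_ss = 2/K_a = 2/(5/12) = 4.8.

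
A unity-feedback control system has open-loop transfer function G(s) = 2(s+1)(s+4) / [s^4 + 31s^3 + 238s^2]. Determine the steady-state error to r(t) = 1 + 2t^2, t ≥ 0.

119

Lowest-order denominator term is 238s^2, so the open loop has 2 poles at the origin → type 2 system. Treating each term separately:
  • 1: tracked with zero error.
  • 2t^2: e_ss = 4/K_a with K_a=4/119 → 119.
Total e_ss = 119.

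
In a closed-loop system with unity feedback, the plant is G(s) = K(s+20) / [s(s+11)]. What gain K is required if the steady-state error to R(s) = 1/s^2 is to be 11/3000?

150

The open loop has one pole at the origin → type 1 system.
K_v = lim_{s→0} s·G(s) = K·20 / (11) = (20/11)·K.
e_ss = 1/K_v = 11/3000 ⇒ K_v = 3000/11 ⇒ K = (3000/11)/(20/11) = 150.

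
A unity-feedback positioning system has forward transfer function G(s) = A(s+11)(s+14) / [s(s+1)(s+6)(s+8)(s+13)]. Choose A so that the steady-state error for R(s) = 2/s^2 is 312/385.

10

The open loop has one pole at the origin → type 1 system.
K_v = lim_{s→0} s·G(s) = A·11·14 / (1·6·8·13) = (77/312)·A.
e_ss = 2/K_v = 312/385 ⇒ K_v = 385/156 ⇒ A = (385/156)/(77/312) = 10.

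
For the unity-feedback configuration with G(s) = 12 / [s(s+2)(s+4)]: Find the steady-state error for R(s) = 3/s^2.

One free integrator in G(s): this is a type 1 system.
K_v = lim_{s→0} s·G(s) = 12 / (2·4) = 1.5.
e_ss = 3/K_v = 3/1.5 = 2.

2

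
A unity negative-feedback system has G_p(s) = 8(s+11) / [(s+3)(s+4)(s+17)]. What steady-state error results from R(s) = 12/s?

The open loop has no poles at the origin → type 0 system.
K_p = lim_{s→0} G_p(s) = 8·11 / (3·4·17) = 22/51.
e_ss = 12/(1 + K_p) = 12/(73/51) = 612/73.

612/73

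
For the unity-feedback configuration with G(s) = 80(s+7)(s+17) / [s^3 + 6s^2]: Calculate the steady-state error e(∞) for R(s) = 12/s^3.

Lowest-order denominator term is 6s^2, so the open loop has 2 poles at the origin → type 2 system.
K_a = lim_{s→0} s^2·G(s) = 80·7·17 / 6 = 4760/3.
r(t) = 6t^2 gives R(s) = 12/s^3.
e_ss = 12/K_a = 12/(4760/3) = 9/1190.

9/1190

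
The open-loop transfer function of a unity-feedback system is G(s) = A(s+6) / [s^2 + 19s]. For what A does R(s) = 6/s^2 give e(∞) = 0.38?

Factoring s from the denominator leaves a polynomial with constant term 19, so the system is type 1.
K_v = lim_{s→0} s·G(s) = A·6 / 19 = (6/19)·A.
e_ss = 6/K_v = 0.38 ⇒ K_v = 300/19 ⇒ A = (300/19)/(6/19) = 50.

50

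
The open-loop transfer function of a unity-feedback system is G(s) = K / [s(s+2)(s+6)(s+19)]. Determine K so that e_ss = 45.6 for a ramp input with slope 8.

40

G(s) has one factor of s in the denominator, so the system is type 1.
K_v = lim_{s→0} s·G(s) = K / (2·6·19) = (1/228)·K.
e_ss = 8/K_v = 45.6 ⇒ K_v = 10/57 ⇒ K = (10/57)/(1/228) = 40.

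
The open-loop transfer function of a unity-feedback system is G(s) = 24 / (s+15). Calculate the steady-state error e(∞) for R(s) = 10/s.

G(s) has no factors of s in the denominator, so the system is type 0.
K_p = lim_{s→0} G(s) = 24 / (15) = 1.6.
e_ss = 10/(1 + K_p) = 10/2.6 = 50/13.

50/13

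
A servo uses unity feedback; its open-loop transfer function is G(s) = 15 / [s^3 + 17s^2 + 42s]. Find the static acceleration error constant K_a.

0

Lowest-order denominator term is 42s, so the open loop has 1 pole at the origin → type 1 system.
K_a = lim_{s→0} s^2·G(s) = 0 (the extra factor of s kills the finite limit).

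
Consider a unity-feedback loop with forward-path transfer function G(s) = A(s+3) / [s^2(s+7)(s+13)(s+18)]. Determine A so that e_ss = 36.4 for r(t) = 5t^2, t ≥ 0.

The open loop has two poles at the origin → type 2 system.
K_a = lim_{s→0} s^2·G(s) = A·3 / (7·13·18) = (1/546)·A.
e_ss = 10/K_a = 36.4 ⇒ K_a = 25/91 ⇒ A = (25/91)/(1/546) = 150.

150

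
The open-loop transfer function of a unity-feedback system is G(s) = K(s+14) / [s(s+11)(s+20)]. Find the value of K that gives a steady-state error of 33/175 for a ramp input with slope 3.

250

G(s) has one factor of s in the denominator, so the system is type 1.
K_v = lim_{s→0} s·G(s) = K·14 / (11·20) = (7/110)·K.
e_ss = 3/K_v = 33/175 ⇒ K_v = 175/11 ⇒ K = (175/11)/(7/110) = 250.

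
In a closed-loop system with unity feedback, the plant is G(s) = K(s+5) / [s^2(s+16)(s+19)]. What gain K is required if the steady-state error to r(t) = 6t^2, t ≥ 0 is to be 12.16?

The open loop has two poles at the origin → type 2 system.
K_a = lim_{s→0} s^2·G(s) = K·5 / (16·19) = (5/304)·K.
e_ss = 12/K_a = 12.16 ⇒ K_a = 75/76 ⇒ K = (75/76)/(5/304) = 60.

60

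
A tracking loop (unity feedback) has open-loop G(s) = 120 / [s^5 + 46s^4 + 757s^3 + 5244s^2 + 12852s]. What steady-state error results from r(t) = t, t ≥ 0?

107.1

The denominator has no term below 12852s — 1 pole at s=0, type 1.
K_v = lim_{s→0} s·G(s) = 120 / 12852 = 10/1071.
e_ss = 1/K_v = 1/(10/1071) = 107.1.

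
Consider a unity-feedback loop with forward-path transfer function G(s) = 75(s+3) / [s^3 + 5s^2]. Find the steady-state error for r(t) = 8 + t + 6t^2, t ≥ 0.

4/15

Factoring s^2 from the denominator leaves a polynomial with constant term 5, so the system is type 2. Treating each term separately:
  • 8: tracked with zero error.
  • t: tracked with zero error.
  • 6t^2: e_ss = 12/K_a with K_a=45 → 4/15.
Total e_ss = 4/15.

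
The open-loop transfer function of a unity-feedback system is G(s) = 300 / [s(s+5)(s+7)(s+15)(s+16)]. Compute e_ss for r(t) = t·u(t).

System type = 1 (one pole at s=0).
K_v = lim_{s→0} s·G(s) = 300 / (5·7·15·16) = 1/28.
e_ss = 1/K_v = 1/(1/28) = 28.

28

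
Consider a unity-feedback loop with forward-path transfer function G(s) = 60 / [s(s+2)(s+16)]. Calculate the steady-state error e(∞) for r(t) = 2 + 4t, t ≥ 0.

32/15

G(s) has one factor of s in the denominator, so the system is type 1. Treating each term separately:
  • 2: tracked with zero error.
  • 4t: e_ss = 4/K_v with K_v=1.875 → 32/15.
Total e_ss = 32/15.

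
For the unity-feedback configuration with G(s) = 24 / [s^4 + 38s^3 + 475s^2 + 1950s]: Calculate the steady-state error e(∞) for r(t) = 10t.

812.5

Lowest-order denominator term is 1950s, so the open loop has 1 pole at the origin → type 1 system.
K_v = lim_{s→0} s·G(s) = 24 / 1950 = 4/325.
e_ss = 10/K_v = 10/(4/325) = 812.5.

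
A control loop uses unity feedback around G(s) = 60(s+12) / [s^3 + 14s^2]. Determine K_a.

360/7

The denominator has no term below 14s^2 — 2 poles at s=0, type 2.
K_a = lim_{s→0} s^2·G(s) = 60·12 / 14 = 360/7.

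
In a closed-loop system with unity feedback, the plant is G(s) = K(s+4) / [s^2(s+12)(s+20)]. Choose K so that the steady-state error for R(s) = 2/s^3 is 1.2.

System type = 2 (two poles at s=0).
K_a = lim_{s→0} s^2·G(s) = K·4 / (12·20) = (1/60)·K.
e_ss = 2/K_a = 1.2 ⇒ K_a = 5/3 ⇒ K = (5/3)/(1/60) = 100.

100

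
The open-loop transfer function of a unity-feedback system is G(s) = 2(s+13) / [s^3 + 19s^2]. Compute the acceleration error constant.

26/19

The denominator has no term below 19s^2 — 2 poles at s=0, type 2.
K_a = lim_{s→0} s^2·G(s) = 2·13 / 19 = 26/19.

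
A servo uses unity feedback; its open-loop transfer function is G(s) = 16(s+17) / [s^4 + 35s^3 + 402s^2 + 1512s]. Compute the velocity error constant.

The denominator has no term below 1512s — 1 pole at s=0, type 1.
K_v = lim_{s→0} s·G(s) = 16·17 / 1512 = 34/189.

34/189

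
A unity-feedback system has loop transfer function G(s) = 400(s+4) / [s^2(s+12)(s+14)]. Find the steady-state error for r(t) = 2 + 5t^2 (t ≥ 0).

1.05

Two free integrators in G(s): this is a type 2 system. Treating each term separately:
  • 2: tracked with zero error.
  • 5t^2: e_ss = 10/K_a with K_a=200/21 → 1.05.
Total e_ss = 1.05.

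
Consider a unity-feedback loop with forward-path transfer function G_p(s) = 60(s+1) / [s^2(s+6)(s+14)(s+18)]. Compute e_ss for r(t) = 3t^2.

System type = 2 (two poles at s=0).
K_a = lim_{s→0} s^2·G_p(s) = 60·1 / (6·14·18) = 5/126.
r(t) = 3t^2 gives R(s) = 6/s^3.
e_ss = 6/K_a = 6/(5/126) = 151.2.

151.2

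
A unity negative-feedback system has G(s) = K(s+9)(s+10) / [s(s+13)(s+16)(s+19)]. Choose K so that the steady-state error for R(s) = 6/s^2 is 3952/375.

G(s) has one factor of s in the denominator, so the system is type 1.
K_v = lim_{s→0} s·G(s) = K·9·10 / (13·16·19) = (45/1976)·K.
e_ss = 6/K_v = 3952/375 ⇒ K_v = 1125/1976 ⇒ K = (1125/1976)/(45/1976) = 25.

25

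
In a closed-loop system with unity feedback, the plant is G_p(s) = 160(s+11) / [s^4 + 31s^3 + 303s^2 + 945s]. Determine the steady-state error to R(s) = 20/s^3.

infinity

The denominator has no term below 945s — 1 pole at s=0, type 1.
For a type-1 system K_a = 0, so e_ss to a parabolic input is unbounded.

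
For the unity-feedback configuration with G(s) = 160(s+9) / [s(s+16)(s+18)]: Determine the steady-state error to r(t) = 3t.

0.6

System type = 1 (one pole at s=0).
K_v = lim_{s→0} s·G(s) = 160·9 / (16·18) = 5.
e_ss = 3/K_v = 3/5 = 0.6.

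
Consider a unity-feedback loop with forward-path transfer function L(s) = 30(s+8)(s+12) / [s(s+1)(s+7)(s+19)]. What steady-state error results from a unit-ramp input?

One free integrator in L(s): this is a type 1 system.
K_v = lim_{s→0} s·L(s) = 30·8·12 / (1·7·19) = 2880/133.
e_ss = 1/K_v = 1/(2880/133) = 133/2880.

133/2880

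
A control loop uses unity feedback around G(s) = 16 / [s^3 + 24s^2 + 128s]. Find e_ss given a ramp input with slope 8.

64

Lowest-order denominator term is 128s, so the open loop has 1 pole at the origin → type 1 system.
K_v = lim_{s→0} s·G(s) = 16 / 128 = 0.125.
e_ss = 8/K_v = 8/0.125 = 64.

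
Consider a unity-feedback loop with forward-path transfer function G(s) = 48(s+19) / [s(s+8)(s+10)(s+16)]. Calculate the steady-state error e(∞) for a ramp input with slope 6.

System type = 1 (one pole at s=0).
K_v = lim_{s→0} s·G(s) = 48·19 / (8·10·16) = 0.7125.
e_ss = 6/K_v = 6/0.7125 = 160/19.

160/19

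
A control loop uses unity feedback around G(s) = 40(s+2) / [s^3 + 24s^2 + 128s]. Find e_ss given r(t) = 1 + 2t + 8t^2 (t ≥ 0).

The denominator has no term below 128s — 1 pole at s=0, type 1. Treating each term separately:
  • 1: tracked with zero error.
  • 2t: e_ss = 2/K_v with K_v=0.625 → 3.2.
  • 8t^2: a type-1 system cannot track it, e_ss → ∞.
The unbounded component dominates.

infinity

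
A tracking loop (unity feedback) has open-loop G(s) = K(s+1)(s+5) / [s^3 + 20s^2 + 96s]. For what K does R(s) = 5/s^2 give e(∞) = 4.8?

20

Lowest-order denominator term is 96s, so the open loop has 1 pole at the origin → type 1 system.
K_v = lim_{s→0} s·G(s) = K·1·5 / 96 = (5/96)·K.
e_ss = 5/K_v = 4.8 ⇒ K_v = 25/24 ⇒ K = (25/24)/(5/96) = 20.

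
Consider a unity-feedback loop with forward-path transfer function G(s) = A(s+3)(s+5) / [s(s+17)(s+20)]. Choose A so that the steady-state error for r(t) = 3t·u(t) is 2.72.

25

System type = 1 (one pole at s=0).
K_v = lim_{s→0} s·G(s) = A·3·5 / (17·20) = (3/68)·A.
e_ss = 3/K_v = 2.72 ⇒ K_v = 75/68 ⇒ A = (75/68)/(3/68) = 25.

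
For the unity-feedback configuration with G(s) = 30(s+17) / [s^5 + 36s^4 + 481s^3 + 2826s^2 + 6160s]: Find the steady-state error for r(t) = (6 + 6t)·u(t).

Factoring s from the denominator leaves a polynomial with constant term 6160, so the system is type 1. By superposition:
  • 6: tracked with zero error.
  • 6t: e_ss = 6/K_v with K_v=51/616 → 1232/17.
Total e_ss = 1232/17.

1232/17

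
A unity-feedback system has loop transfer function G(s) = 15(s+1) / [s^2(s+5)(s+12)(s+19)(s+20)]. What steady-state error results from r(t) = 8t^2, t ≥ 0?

The open loop has two poles at the origin → type 2 system.
K_a = lim_{s→0} s^2·G(s) = 15·1 / (5·12·19·20) = 1/1520.
r(t) = 8t^2 gives R(s) = 16/s^3.
e_ss = 16/K_a = 16/(1/1520) = 24320.

24320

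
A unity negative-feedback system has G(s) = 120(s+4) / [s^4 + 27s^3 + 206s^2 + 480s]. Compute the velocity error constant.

1

The denominator has no term below 480s — 1 pole at s=0, type 1.
K_v = lim_{s→0} s·G(s) = 120·4 / 480 = 1.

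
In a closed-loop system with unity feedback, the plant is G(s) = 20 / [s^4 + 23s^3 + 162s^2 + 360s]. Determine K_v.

1/18

The denominator has no term below 360s — 1 pole at s=0, type 1.
K_v = lim_{s→0} s·G(s) = 20 / 360 = 1/18.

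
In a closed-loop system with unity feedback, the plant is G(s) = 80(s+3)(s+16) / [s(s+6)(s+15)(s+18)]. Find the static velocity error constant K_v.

64/27

G(s) has one factor of s in the denominator, so the system is type 1.
K_v = lim_{s→0} s·G(s) = 80·3·16 / (6·15·18) = 64/27.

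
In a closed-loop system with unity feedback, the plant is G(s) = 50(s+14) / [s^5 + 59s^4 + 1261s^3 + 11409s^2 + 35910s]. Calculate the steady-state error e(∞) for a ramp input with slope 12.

Factoring s from the denominator leaves a polynomial with constant term 35910, so the system is type 1.
K_v = lim_{s→0} s·G(s) = 50·14 / 35910 = 10/513.
e_ss = 12/K_v = 12/(10/513) = 615.6.

615.6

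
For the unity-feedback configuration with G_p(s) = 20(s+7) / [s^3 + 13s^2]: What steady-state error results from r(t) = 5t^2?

Factoring s^2 from the denominator leaves a polynomial with constant term 13, so the system is type 2.
K_a = lim_{s→0} s^2·G_p(s) = 20·7 / 13 = 140/13.
r(t) = 5t^2 gives R(s) = 10/s^3.
e_ss = 10/K_a = 10/(140/13) = 13/14.

13/14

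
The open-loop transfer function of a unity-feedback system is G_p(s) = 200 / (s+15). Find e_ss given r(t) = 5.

15/43

The open loop has no poles at the origin → type 0 system.
K_p = lim_{s→0} G_p(s) = 200 / (15) = 40/3.
e_ss = 5/(1 + K_p) = 5/(43/3) = 15/43.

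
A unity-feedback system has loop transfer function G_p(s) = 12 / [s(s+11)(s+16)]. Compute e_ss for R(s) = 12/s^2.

176

The open loop has one pole at the origin → type 1 system.
K_v = lim_{s→0} s·G_p(s) = 12 / (11·16) = 3/44.
e_ss = 12/K_v = 12/(3/44) = 176.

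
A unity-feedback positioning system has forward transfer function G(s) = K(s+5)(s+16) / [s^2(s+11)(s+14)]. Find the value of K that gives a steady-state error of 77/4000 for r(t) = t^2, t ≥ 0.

200

System type = 2 (two poles at s=0).
K_a = lim_{s→0} s^2·G(s) = K·5·16 / (11·14) = (40/77)·K.
e_ss = 2/K_a = 77/4000 ⇒ K_a = 8000/77 ⇒ K = (8000/77)/(40/77) = 200.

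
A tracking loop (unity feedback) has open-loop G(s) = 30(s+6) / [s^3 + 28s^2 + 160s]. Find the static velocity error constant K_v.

Factoring s from the denominator leaves a polynomial with constant term 160, so the system is type 1.
K_v = lim_{s→0} s·G(s) = 30·6 / 160 = 1.125.

1.125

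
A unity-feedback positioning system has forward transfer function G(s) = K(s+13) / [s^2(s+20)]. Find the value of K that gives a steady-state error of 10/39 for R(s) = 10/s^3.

G(s) has two factors of s in the denominator, so the system is type 2.
K_a = lim_{s→0} s^2·G(s) = K·13 / (20) = 0.65·K.
e_ss = 10/K_a = 10/39 ⇒ K_a = 39 ⇒ K = 39/0.65 = 60.

60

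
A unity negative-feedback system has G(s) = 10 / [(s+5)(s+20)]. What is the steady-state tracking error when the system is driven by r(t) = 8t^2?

infinity

G(s) has no factors of s in the denominator, so the system is type 0.
For a type-0 system K_a = 0, so e_ss to a parabolic input is unbounded.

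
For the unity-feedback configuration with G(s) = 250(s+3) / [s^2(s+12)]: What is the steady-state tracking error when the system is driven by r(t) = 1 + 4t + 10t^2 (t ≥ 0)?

G(s) has two factors of s in the denominator, so the system is type 2. Treating each term separately:
  • 1: tracked with zero error.
  • 4t: tracked with zero error.
  • 10t^2: e_ss = 20/K_a with K_a=62.5 → 0.32.
Total e_ss = 0.32.

0.32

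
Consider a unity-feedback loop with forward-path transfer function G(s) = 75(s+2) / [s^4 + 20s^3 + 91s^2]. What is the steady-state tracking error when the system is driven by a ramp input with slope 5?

The denominator has no term below 91s^2 — 2 poles at s=0, type 2.
A type-2 system has K_v = ∞, so it tracks a ramp input with zero steady-state error.

0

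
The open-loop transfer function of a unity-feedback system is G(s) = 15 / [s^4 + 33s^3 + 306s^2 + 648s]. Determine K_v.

5/216

Factoring s from the denominator leaves a polynomial with constant term 648, so the system is type 1.
K_v = lim_{s→0} s·G(s) = 15 / 648 = 5/216.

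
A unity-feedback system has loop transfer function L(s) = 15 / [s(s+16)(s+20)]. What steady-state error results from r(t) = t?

64/3

One free integrator in L(s): this is a type 1 system.
K_v = lim_{s→0} s·L(s) = 15 / (16·20) = 3/64.
e_ss = 1/K_v = 1/(3/64) = 64/3.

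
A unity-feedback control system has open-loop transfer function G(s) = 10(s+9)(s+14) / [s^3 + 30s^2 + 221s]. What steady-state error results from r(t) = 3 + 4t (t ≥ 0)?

221/315

Factoring s from the denominator leaves a polynomial with constant term 221, so the system is type 1. By superposition:
  • 3: tracked with zero error.
  • 4t: e_ss = 4/K_v with K_v=1260/221 → 221/315.
Total e_ss = 221/315.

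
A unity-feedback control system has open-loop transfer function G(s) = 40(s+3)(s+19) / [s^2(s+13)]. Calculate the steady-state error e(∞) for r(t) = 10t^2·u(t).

13/114

The open loop has two poles at the origin → type 2 system.
K_a = lim_{s→0} s^2·G(s) = 40·3·19 / (13) = 2280/13.
r(t) = 10t^2 gives R(s) = 20/s^3.
e_ss = 20/K_a = 20/(2280/13) = 13/114.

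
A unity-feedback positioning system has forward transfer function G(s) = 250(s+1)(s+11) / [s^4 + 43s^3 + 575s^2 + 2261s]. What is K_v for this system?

2750/2261

Lowest-order denominator term is 2261s, so the open loop has 1 pole at the origin → type 1 system.
K_v = lim_{s→0} s·G(s) = 250·1·11 / 2261 = 2750/2261.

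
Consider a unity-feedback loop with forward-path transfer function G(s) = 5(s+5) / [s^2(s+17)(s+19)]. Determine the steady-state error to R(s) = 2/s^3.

25.84

Two free integrators in G(s): this is a type 2 system.
K_a = lim_{s→0} s^2·G(s) = 5·5 / (17·19) = 25/323.
r(t) = t^2 gives R(s) = 2/s^3.
e_ss = 2/K_a = 2/(25/323) = 25.84.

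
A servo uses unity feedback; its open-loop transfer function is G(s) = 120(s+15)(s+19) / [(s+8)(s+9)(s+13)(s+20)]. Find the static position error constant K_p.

G(s) has no factors of s in the denominator, so the system is type 0.
K_p = lim_{s→0} G(s) = 120·15·19 / (8·9·13·20) = 95/52.

95/52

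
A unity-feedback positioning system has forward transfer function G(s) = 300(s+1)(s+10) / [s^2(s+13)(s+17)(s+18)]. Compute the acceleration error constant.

The open loop has two poles at the origin → type 2 system.
K_a = lim_{s→0} s^2·G(s) = 300·1·10 / (13·17·18) = 500/663.

500/663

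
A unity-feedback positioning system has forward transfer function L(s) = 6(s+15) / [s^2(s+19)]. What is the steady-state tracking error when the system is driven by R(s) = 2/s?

System type = 2 (two poles at s=0).
A type-2 system has K_p = ∞, so it tracks a step input with zero steady-state error.

0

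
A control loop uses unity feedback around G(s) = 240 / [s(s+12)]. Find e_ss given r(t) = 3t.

G(s) has one factor of s in the denominator, so the system is type 1.
K_v = lim_{s→0} s·G(s) = 240 / (12) = 20.
e_ss = 3/K_v = 3/20 = 0.15.

0.15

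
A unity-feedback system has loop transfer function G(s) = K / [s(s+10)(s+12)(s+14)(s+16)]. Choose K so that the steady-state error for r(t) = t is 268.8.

G(s) has one factor of s in the denominator, so the system is type 1.
K_v = lim_{s→0} s·G(s) = K / (10·12·14·16) = (1/26880)·K.
e_ss = 1/K_v = 268.8 ⇒ K_v = 5/1344 ⇒ K = (5/1344)/(1/26880) = 100.

100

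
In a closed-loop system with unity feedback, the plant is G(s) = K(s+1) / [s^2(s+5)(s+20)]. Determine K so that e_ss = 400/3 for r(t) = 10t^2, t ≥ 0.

Two free integrators in G(s): this is a type 2 system.
K_a = lim_{s→0} s^2·G(s) = K·1 / (5·20) = 0.01·K.
e_ss = 20/K_a = 400/3 ⇒ K_a = 0.15 ⇒ K = 0.15/0.01 = 15.

15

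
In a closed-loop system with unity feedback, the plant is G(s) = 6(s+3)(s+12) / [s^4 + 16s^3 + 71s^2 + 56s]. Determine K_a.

Factoring s from the denominator leaves a polynomial with constant term 56, so the system is type 1.
K_a = lim_{s→0} s^2·G(s) = 0 (the extra factor of s kills the finite limit).

0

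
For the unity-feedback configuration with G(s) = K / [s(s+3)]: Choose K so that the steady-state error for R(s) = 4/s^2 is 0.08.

System type = 1 (one pole at s=0).
K_v = lim_{s→0} s·G(s) = K / (3) = (1/3)·K.
e_ss = 4/K_v = 0.08 ⇒ K_v = 50 ⇒ K = 50/(1/3) = 150.

150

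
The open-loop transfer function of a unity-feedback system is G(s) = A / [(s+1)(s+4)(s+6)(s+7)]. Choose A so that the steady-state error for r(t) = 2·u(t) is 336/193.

25

G(s) has no factors of s in the denominator, so the system is type 0.
K_p = lim_{s→0} G(s) = A / (1·4·6·7) = (1/168)·A.
e_ss = 2/(1 + K_p) = 336/193 ⇒ 1 + (1/168)·A = 193/168 ⇒ A = 25.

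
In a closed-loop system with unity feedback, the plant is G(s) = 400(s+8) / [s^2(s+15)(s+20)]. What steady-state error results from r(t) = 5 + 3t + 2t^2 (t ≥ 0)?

Two free integrators in G(s): this is a type 2 system. Taking each input component in turn:
  • 5: tracked with zero error.
  • 3t: tracked with zero error.
  • 2t^2: e_ss = 4/K_a with K_a=32/3 → 0.375.
Total e_ss = 0.375.

0.375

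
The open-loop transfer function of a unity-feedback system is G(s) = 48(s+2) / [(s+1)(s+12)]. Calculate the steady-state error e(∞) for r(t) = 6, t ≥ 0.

The open loop has no poles at the origin → type 0 system.
K_p = lim_{s→0} G(s) = 48·2 / (1·12) = 8.
e_ss = 6/(1 + K_p) = 6/9 = 2/3.

2/3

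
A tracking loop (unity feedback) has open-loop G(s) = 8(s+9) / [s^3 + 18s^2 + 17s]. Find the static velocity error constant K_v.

72/17

Lowest-order denominator term is 17s, so the open loop has 1 pole at the origin → type 1 system.
K_v = lim_{s→0} s·G(s) = 8·9 / 17 = 72/17.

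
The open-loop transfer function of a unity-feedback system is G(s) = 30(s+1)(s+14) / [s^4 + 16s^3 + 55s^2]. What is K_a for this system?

84/11

Factoring s^2 from the denominator leaves a polynomial with constant term 55, so the system is type 2.
K_a = lim_{s→0} s^2·G(s) = 30·1·14 / 55 = 84/11.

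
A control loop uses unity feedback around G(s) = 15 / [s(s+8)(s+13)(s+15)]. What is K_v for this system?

1/104

System type = 1 (one pole at s=0).
K_v = lim_{s→0} s·G(s) = 15 / (8·13·15) = 1/104.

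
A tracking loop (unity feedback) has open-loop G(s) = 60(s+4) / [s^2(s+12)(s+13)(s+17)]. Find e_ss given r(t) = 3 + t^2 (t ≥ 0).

The open loop has two poles at the origin → type 2 system. Taking each input component in turn:
  • 3: tracked with zero error.
  • t^2: e_ss = 2/K_a with K_a=20/221 → 22.1.
Total e_ss = 22.1.

22.1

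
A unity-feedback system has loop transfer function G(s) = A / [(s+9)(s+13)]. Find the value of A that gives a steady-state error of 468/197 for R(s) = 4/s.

80

The open loop has no poles at the origin → type 0 system.
K_p = lim_{s→0} G(s) = A / (9·13) = (1/117)·A.
e_ss = 4/(1 + K_p) = 468/197 ⇒ 1 + (1/117)·A = 197/117 ⇒ A = 80.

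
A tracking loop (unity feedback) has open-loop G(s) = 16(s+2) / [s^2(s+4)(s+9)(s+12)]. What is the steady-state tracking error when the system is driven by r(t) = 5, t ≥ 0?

0

System type = 2 (two poles at s=0).
K_p = ∞ for a type-2 system; e_ss to a step is zero.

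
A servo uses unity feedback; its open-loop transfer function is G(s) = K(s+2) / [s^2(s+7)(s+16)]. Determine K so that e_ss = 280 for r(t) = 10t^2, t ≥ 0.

The open loop has two poles at the origin → type 2 system.
K_a = lim_{s→0} s^2·G(s) = K·2 / (7·16) = (1/56)·K.
e_ss = 20/K_a = 280 ⇒ K_a = 1/14 ⇒ K = (1/14)/(1/56) = 4.

4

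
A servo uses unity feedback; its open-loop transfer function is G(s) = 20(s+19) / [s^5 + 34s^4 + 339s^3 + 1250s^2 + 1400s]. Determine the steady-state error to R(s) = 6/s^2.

420/19

Factoring s from the denominator leaves a polynomial with constant term 1400, so the system is type 1.
K_v = lim_{s→0} s·G(s) = 20·19 / 1400 = 19/70.
e_ss = 6/K_v = 6/(19/70) = 420/19.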